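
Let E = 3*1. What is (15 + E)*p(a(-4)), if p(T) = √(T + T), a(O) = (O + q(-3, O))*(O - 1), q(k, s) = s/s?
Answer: 18*√30 ≈ 98.590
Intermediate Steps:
q(k, s) = 1
a(O) = (1 + O)*(-1 + O) (a(O) = (O + 1)*(O - 1) = (1 + O)*(-1 + O))
p(T) = √2*√T (p(T) = √(2*T) = √2*√T)
E = 3
(15 + E)*p(a(-4)) = (15 + 3)*(√2*√(-1 + (-4)²)) = 18*(√2*√(-1 + 16)) = 18*(√2*√15) = 18*√30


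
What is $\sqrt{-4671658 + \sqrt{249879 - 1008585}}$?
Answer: $\sqrt{-4671658 + i \sqrt{758706}} \approx 0.2 + 2161.4 i$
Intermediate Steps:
$\sqrt{-4671658 + \sqrt{249879 - 1008585}} = \sqrt{-4671658 + \sqrt{-758706}} = \sqrt{-4671658 + i \sqrt{758706}}$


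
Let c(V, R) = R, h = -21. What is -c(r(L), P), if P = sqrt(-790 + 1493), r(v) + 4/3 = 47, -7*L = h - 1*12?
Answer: -sqrt(703) ≈ -26.514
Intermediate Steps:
L = 33/7 (L = -(-21 - 1*12)/7 = -(-21 - 12)/7 = -1/7*(-33) = 33/7 ≈ 4.7143)
r(v) = 137/3 (r(v) = -4/3 + 47 = 137/3)
P = sqrt(703) ≈ 26.514
-c(r(L), P) = -sqrt(703)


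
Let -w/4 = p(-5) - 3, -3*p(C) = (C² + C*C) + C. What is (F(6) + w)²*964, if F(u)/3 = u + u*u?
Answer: 37792656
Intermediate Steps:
p(C) = -2*C²/3 - C/3 (p(C) = -((C² + C*C) + C)/3 = -((C² + C²) + C)/3 = -(2*C² + C)/3 = -(C + 2*C²)/3 = -2*C²/3 - C/3)
F(u) = 3*u + 3*u² (F(u) = 3*(u + u*u) = 3*(u + u²) = 3*u + 3*u²)
w = 72 (w = -4*(-⅓*(-5)*(1 + 2*(-5)) - 3) = -4*(-⅓*(-5)*(1 - 10) - 3) = -4*(-⅓*(-5)*(-9) - 3) = -4*(-15 - 3) = -4*(-18) = 72)
(F(6) + w)²*964 = (3*6*(1 + 6) + 72)²*964 = (3*6*7 + 72)²*964 = (126 + 72)²*964 = 198²*964 = 39204*964 = 37792656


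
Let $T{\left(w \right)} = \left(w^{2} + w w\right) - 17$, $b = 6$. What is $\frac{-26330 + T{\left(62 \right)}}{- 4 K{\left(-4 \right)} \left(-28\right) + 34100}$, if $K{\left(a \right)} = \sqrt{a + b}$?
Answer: $- \frac{159067975}{290696228} + \frac{130613 \sqrt{2}}{72674057} \approx -0.54465$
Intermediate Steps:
$K{\left(a \right)} = \sqrt{6 + a}$ ($K{\left(a \right)} = \sqrt{a + 6} = \sqrt{6 + a}$)
$T{\left(w \right)} = -17 + 2 w^{2}$ ($T{\left(w \right)} = \left(w^{2} + w^{2}\right) - 17 = 2 w^{2} - 17 = -17 + 2 w^{2}$)
$\frac{-26330 + T{\left(62 \right)}}{- 4 K{\left(-4 \right)} \left(-28\right) + 34100} = \frac{-26330 - \left(17 - 2 \cdot 62^{2}\right)}{- 4 \sqrt{6 - 4} \left(-28\right) + 34100} = \frac{-26330 + \left(-17 + 2 \cdot 3844\right)}{- 4 \sqrt{2} \left(-28\right) + 34100} = \frac{-26330 + \left(-17 + 7688\right)}{112 \sqrt{2} + 34100} = \frac{-26330 + 7671}{34100 + 112 \sqrt{2}} = - \frac{18659}{34100 + 112 \sqrt{2}}$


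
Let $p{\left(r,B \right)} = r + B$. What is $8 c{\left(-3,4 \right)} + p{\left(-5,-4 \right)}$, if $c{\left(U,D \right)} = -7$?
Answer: $-65$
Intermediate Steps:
$p{\left(r,B \right)} = B + r$
$8 c{\left(-3,4 \right)} + p{\left(-5,-4 \right)} = 8 \left(-7\right) - 9 = -56 - 9 = -65$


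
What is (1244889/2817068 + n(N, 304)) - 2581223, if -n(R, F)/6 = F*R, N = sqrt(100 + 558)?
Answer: -7271479469275/2817068 - 1824*sqrt(658) ≈ -2.6280e+6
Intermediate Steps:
N = sqrt(658) ≈ 25.652
n(R, F) = -6*F*R
(1244889/2817068 + n(N, 304)) - 2581223 = (1244889/2817068 - 6*304*sqrt(658)) - 2581223 = (1244889*(1/2817068) - 1824*sqrt(658)) - 2581223 = (1244889/2817068 - 1824*sqrt(658)) - 2581223 = -7271479469275/2817068 - 1824*sqrt(658)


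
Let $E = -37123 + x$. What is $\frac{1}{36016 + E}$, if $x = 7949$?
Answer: $\frac{1}{6842} \approx 0.00014616$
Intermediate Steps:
$E = -29174$ ($E = -37123 + 7949 = -29174$)
$\frac{1}{36016 + E} = \frac{1}{36016 - 29174} = \frac{1}{6842}$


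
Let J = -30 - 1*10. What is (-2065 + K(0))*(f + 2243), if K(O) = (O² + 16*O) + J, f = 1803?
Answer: -8516830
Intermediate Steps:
J = -40 (J = -30 - 10 = -40)
K(O) = -40 + O² + 16*O (K(O) = (O² + 16*O) - 40 = -40 + O² + 16*O)
(-2065 + K(0))*(f + 2243) = (-2065 + (-40 + 0² + 16*0))*(1803 + 2243) = (-2065 + (-40 + 0 + 0))*4046 = (-2065 - 40)*4046 = -2105*4046 = -8516830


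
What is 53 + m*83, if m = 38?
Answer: 3207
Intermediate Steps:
53 + m*83 = 53 + 38*83 = 53 + 3154 = 3207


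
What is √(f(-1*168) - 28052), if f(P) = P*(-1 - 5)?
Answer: 2*I*√6761 ≈ 164.45*I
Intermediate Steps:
f(P) = -6*P (f(P) = P*(-6) = -6*P)
√(f(-1*168) - 28052) = √(-(-6)*168 - 28052) = √(-6*(-168) - 28052) = √(1008 - 28052) = √(-27044) = 2*I*√6761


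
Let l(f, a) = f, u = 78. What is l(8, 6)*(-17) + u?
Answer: -58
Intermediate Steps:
l(8, 6)*(-17) + u = 8*(-17) + 78 = -136 + 78 = -58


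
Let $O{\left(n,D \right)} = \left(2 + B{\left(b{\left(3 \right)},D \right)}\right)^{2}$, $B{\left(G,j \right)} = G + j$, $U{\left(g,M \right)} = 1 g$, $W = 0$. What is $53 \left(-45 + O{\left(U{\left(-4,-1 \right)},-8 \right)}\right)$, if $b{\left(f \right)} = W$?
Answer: $-477$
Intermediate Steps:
$b{\left(f \right)} = 0$
$U{\left(g,M \right)} = g$
$O{\left(n,D \right)} = \left(2 + D\right)^{2}$ ($O{\left(n,D \right)} = \left(2 + \left(0 + D\right)\right)^{2} = \left(2 + D\right)^{2}$)
$53 \left(-45 + O{\left(U{\left(-4,-1 \right)},-8 \right)}\right) = 53 \left(-45 + \left(2 - 8\right)^{2}\right) = 53 \left(-45 + \left(-6\right)^{2}\right) = 53 \left(-45 + 36\right) = 53 \left(-9\right) = -477$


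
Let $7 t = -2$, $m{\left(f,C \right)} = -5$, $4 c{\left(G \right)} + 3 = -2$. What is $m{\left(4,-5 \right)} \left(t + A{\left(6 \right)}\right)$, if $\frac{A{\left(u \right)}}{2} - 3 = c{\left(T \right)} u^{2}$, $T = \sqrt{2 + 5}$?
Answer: $\frac{2950}{7} \approx 421.43$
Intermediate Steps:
$T = \sqrt{7} \approx 2.6458$
$c{\left(G \right)} = - \frac{5}{4}$ ($c{\left(G \right)} = - \frac{3}{4} + \frac{1}{4} \left(-2\right) = - \frac{3}{4} - \frac{1}{2} = - \frac{5}{4}$)
$t = - \frac{2}{7}$ ($t = \frac{1}{7} \left(-2\right) = - \frac{2}{7} \approx -0.28571$)
$A{\left(u \right)} = 6 - \frac{5 u^{2}}{2}$ ($A{\left(u \right)} = 6 + 2 \left(- \frac{5 u^{2}}{4}\right) = 6 - \frac{5 u^{2}}{2}$)
$m{\left(4,-5 \right)} \left(t + A{\left(6 \right)}\right) = - 5 \left(- \frac{2}{7} + \left(6 - \frac{5 \cdot 6^{2}}{2}\right)\right) = - 5 \left(- \frac{2}{7} + \left(6 - 90\right)\right) = - 5 \left(- \frac{2}{7} - 84\right) = \left(-5\right) \left(- \frac{590}{7}\right) = \frac{2950}{7}$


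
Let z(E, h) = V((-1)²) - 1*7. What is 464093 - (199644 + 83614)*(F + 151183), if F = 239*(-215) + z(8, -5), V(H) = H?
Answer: -28266418243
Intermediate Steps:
z(E, h) = -6 (z(E, h) = (-1)² - 1*7 = 1 - 7 = -6)
F = -51391 (F = 239*(-215) - 6 = -51385 - 6 = -51391)
464093 - (199644 + 83614)*(F + 151183) = 464093 - (199644 + 83614)*(-51391 + 151183) = 464093 - 283258*99792 = 464093 - 1*28266882336 = 464093 - 28266882336 = -28266418243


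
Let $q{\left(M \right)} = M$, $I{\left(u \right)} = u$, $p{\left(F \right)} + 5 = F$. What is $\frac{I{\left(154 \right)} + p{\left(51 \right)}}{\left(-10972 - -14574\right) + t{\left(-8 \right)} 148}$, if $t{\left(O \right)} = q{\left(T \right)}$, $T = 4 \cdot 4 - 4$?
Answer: $\frac{100}{2689} \approx 0.037189$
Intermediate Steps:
$p{\left(F \right)} = -5 + F$
$T = 12$ ($T = 16 - 4 = 12$)
$t{\left(O \right)} = 12$
$\frac{I{\left(154 \right)} + p{\left(51 \right)}}{\left(-10972 - -14574\right) + t{\left(-8 \right)} 148} = \frac{154 + \left(-5 + 51\right)}{\left(-10972 - -14574\right) + 12 \cdot 148} = \frac{154 + 46}{\left(-10972 + 14574\right) + 1776} = \frac{200}{3602 + 1776} = \frac{200}{5378} = 200 \cdot \frac{1}{5378} = \frac{100}{2689}$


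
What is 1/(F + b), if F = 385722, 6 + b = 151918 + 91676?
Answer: 1/629310 ≈ 1.5890e-6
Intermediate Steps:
b = 243588 (b = -6 + (151918 + 91676) = -6 + 243594 = 243588)
1/(F + b) = 1/(385722 + 243588) = 1/629310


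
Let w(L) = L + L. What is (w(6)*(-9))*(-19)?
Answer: 2052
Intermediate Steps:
w(L) = 2*L
(w(6)*(-9))*(-19) = ((2*6)*(-9))*(-19) = (12*(-9))*(-19) = -108*(-19) = 2052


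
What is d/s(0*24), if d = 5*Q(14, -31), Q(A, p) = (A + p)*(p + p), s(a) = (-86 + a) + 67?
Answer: -5270/19 ≈ -277.37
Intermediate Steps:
s(a) = -19 + a
Q(A, p) = 2*p*(A + p) (Q(A, p) = (A + p)*(2*p) = 2*p*(A + p))
d = 5270 (d = 5*(2*(-31)*(14 - 31)) = 5*(2*(-31)*(-17)) = 5*1054 = 5270)
d/s(0*24) = 5270/(-19 + 0*24) = 5270/(-19 + 0) = 5270/(-19) = 5270*(-1/19) = -5270/19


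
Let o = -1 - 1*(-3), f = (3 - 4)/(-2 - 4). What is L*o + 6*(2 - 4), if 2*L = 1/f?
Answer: -6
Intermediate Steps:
f = ⅙ (f = -1/(-6) = -1*(-⅙) = ⅙ ≈ 0.16667)
o = 2 (o = -1 + 3 = 2)
L = 3 (L = 1/(2*(⅙)) = (½)*6 = 3)
L*o + 6*(2 - 4) = 3*2 + 6*(2 - 4) = 6 + 6*(-2) = 6 - 12 = -6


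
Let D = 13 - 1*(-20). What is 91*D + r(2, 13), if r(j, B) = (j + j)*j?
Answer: 3011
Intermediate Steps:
r(j, B) = 2*j² (r(j, B) = (2*j)*j = 2*j²)
D = 33 (D = 13 + 20 = 33)
91*D + r(2, 13) = 91*33 + 2*2² = 3003 + 2*4 = 3003 + 8 = 3011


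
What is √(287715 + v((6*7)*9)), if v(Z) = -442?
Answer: √287273 ≈ 535.98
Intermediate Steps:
√(287715 + v((6*7)*9)) = √(287715 - 442) = √287273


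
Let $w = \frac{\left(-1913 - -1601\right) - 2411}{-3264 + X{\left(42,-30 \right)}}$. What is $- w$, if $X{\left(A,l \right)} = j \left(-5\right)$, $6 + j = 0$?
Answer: $- \frac{389}{462} \approx -0.84199$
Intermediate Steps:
$j = -6$ ($j = -6 + 0 = -6$)
$X{\left(A,l \right)} = 30$ ($X{\left(A,l \right)} = \left(-6\right) \left(-5\right) = 30$)
$w = \frac{389}{462}$ ($w = \frac{\left(-1913 - -1601\right) - 2411}{-3264 + 30} = \frac{\left(-1913 + 1601\right) - 2411}{-3234} = \left(-312 - 2411\right) \left(- \frac{1}{3234}\right) = \left(-2723\right) \left(- \frac{1}{3234}\right) = \frac{389}{462} \approx 0.84199$)
$- w = \left(-1\right) \frac{389}{462} = - \frac{389}{462}$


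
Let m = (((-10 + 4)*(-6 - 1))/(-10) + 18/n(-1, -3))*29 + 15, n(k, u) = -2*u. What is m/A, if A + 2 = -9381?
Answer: 9/4265 ≈ 0.0021102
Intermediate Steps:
A = -9383 (A = -2 - 9381 = -9383)
m = -99/5 (m = (((-10 + 4)*(-6 - 1))/(-10) + 18/((-2*(-3))))*29 + 15 = (-6*(-7)*(-1/10) + 18/6)*29 + 15 = (42*(-1/10) + 18*(1/6))*29 + 15 = (-21/5 + 3)*29 + 15 = -6/5*29 + 15 = -174/5 + 15 = -99/5 ≈ -19.800)
m/A = -99/5/(-9383) = -99/5*(-1/9383) = 9/4265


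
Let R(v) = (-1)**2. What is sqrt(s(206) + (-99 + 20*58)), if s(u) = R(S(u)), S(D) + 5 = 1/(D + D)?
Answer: 3*sqrt(118) ≈ 32.588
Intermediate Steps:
S(D) = -5 + 1/(2*D) (S(D) = -5 + 1/(D + D) = -5 + 1/(2*D))
R(v) = 1
s(u) = 1
sqrt(s(206) + (-99 + 20*58)) = sqrt(1 + (-99 + 20*58)) = sqrt(1 + (-99 + 1160)) = sqrt(1 + 1061) = sqrt(1062) = 3*sqrt(118)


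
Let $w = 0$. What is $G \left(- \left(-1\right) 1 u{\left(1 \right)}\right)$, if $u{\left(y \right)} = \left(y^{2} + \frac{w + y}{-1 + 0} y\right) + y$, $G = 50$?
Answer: $50$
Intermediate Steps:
$u{\left(y \right)} = y$ ($u{\left(y \right)} = \left(y^{2} + \frac{0 + y}{-1 + 0} y\right) + y = \left(y^{2} + \frac{y}{-1} y\right) + y = \left(y^{2} + y \left(-1\right) y\right) + y = \left(y^{2} + - y y\right) + y = \left(y^{2} - y^{2}\right) + y = 0 + y = y$)
$G \left(- \left(-1\right) 1 u{\left(1 \right)}\right) = 50 \left(- \left(-1\right) 1 \cdot 1\right) = 50 \left(- \left(-1\right) 1\right) = 50 \left(\left(-1\right) \left(-1\right)\right) = 50 \cdot 1 = 50$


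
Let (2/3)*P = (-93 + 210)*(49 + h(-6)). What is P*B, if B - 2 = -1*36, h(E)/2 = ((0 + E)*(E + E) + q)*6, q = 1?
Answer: -5519475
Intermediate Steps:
h(E) = 12 + 24*E² (h(E) = 2*(((0 + E)*(E + E) + 1)*6) = 2*((E*(2*E) + 1)*6) = 2*((2*E² + 1)*6) = 2*((1 + 2*E²)*6) = 2*(6 + 12*E²) = 12 + 24*E²)
B = -34 (B = 2 - 1*36 = 2 - 36 = -34)
P = 324675/2 (P = 3*((-93 + 210)*(49 + (12 + 24*(-6)²)))/2 = 3*(117*(49 + (12 + 24*36)))/2 = 3*(117*(49 + (12 + 864)))/2 = 3*(117*(49 + 876))/2 = 3*(117*925)/2 = (3/2)*108225 = 324675/2 ≈ 1.6234e+5)
P*B = (324675/2)*(-34) = -5519475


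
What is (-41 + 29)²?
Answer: 144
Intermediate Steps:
(-41 + 29)² = (-12)² = 144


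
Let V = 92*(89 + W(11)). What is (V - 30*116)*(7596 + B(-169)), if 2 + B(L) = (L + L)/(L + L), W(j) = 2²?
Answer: 38552220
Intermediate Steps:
W(j) = 4
V = 8556 (V = 92*(89 + 4) = 92*93 = 8556)
B(L) = -1 (B(L) = -2 + (L + L)/(L + L) = -2 + (2*L)/((2*L)) = -2 + (2*L)*(1/(2*L)) = -2 + 1 = -1)
(V - 30*116)*(7596 + B(-169)) = (8556 - 30*116)*(7596 - 1) = (8556 - 3480)*7595 = 5076*7595 = 38552220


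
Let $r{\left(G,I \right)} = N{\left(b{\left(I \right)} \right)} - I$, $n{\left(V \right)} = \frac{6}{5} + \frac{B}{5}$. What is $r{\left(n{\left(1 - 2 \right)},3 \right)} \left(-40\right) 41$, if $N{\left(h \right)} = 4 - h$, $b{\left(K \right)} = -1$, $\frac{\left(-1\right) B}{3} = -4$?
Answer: $-3280$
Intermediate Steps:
$B = 12$ ($B = \left(-3\right) \left(-4\right) = 12$)
$n{\left(V \right)} = \frac{18}{5}$ ($n{\left(V \right)} = \frac{6}{5} + \frac{12}{5} = \frac{18}{5}$)
$r{\left(G,I \right)} = 5 - I$ ($r{\left(G,I \right)} = \left(4 - -1\right) - I = \left(4 + 1\right) - I = 5 - I$)
$r{\left(n{\left(1 - 2 \right)},3 \right)} \left(-40\right) 41 = \left(5 - 3\right) \left(-40\right) 41 = 2 \left(-40\right) 41 = \left(-80\right) 41 = -3280$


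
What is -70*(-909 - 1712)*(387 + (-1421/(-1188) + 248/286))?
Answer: 551207452355/7722 ≈ 7.1381e+7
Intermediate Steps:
-70*(-909 - 1712)*(387 + (-1421/(-1188) + 248/286)) = -(-183470)*(387 + (-1421*(-1/1188) + 248*(1/286))) = -(-183470)*(387 + (1421/1188 + 124/143)) = -(-183470)*(387 + 31865/15444) = -(-183470)*6008693/15444 = -70*(-15748784353/15444) = 551207452355/7722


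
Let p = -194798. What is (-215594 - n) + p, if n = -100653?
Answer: -309739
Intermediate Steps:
(-215594 - n) + p = (-215594 - 1*(-100653)) - 194798 = (-215594 + 100653) - 194798 = -114941 - 194798 = -309739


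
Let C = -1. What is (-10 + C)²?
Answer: 121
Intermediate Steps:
(-10 + C)² = (-10 - 1)² = (-11)² = 121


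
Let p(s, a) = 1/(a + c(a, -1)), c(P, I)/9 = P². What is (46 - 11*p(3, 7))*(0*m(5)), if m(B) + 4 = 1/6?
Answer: 0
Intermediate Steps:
c(P, I) = 9*P²
m(B) = -23/6 (m(B) = -4 + 1/6 = -4 + ⅙ = -23/6)
p(s, a) = 1/(a + 9*a²)
(46 - 11*p(3, 7))*(0*m(5)) = (46 - 11/(7*(1 + 9*7)))*(0*(-23/6)) = (46 - 11/(7*(1 + 63)))*0 = (46 - 11/(7*64))*0 = (46 - 11*1/448)*0 = (46 - 11/448)*0 = (20597/448)*0 = 0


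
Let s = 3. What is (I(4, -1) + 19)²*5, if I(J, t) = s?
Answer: 2420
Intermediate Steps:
I(J, t) = 3
(I(4, -1) + 19)²*5 = (3 + 19)²*5 = 22²*5 = 484*5 = 2420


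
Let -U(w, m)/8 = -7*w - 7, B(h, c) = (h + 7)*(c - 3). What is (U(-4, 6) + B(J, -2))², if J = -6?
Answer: 29929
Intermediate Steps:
B(h, c) = (-3 + c)*(7 + h) (B(h, c) = (7 + h)*(-3 + c) = (-3 + c)*(7 + h))
U(w, m) = 56 + 56*w (U(w, m) = -8*(-7*w - 7) = -8*(-7 - 7*w) = 56 + 56*w)
(U(-4, 6) + B(J, -2))² = ((56 + 56*(-4)) + (-21 - 3*(-6) + 7*(-2) - 2*(-6)))² = ((56 - 224) + (-21 + 18 - 14 + 12))² = (-168 - 5)² = (-173)² = 29929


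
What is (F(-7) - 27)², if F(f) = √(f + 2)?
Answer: (27 - I*√5)² ≈ 724.0 - 120.75*I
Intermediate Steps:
F(f) = √(2 + f)
(F(-7) - 27)² = (√(2 - 7) - 27)² = (√(-5) - 27)² = (I*√5 - 27)² = (-27 + I*√5)²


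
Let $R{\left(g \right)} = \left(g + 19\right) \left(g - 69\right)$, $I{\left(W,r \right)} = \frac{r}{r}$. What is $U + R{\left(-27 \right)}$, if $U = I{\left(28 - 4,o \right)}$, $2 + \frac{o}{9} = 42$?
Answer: $769$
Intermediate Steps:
$o = 360$ ($o = -18 + 9 \cdot 42 = -18 + 378 = 360$)
$I{\left(W,r \right)} = 1$
$R{\left(g \right)} = \left(-69 + g\right) \left(19 + g\right)$ ($R{\left(g \right)} = \left(19 + g\right) \left(-69 + g\right) = \left(-69 + g\right) \left(19 + g\right)$)
$U = 1$
$U + R{\left(-27 \right)} = 1 - \left(-39 - 729\right) = 1 + \left(-1311 + 729 + 1350\right) = 1 + 768 = 769$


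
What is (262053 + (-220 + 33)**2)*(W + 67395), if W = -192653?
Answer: -37204381676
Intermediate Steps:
(262053 + (-220 + 33)**2)*(W + 67395) = (262053 + (-220 + 33)**2)*(-192653 + 67395) = (262053 + (-187)**2)*(-125258) = (262053 + 34969)*(-125258) = 297022*(-125258) = -37204381676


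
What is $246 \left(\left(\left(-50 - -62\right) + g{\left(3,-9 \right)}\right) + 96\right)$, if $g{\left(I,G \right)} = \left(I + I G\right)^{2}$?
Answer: $168264$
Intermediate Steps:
$g{\left(I,G \right)} = \left(I + G I\right)^{2}$
$246 \left(\left(\left(-50 - -62\right) + g{\left(3,-9 \right)}\right) + 96\right) = 246 \left(\left(\left(-50 - -62\right) + 3^{2} \left(1 - 9\right)^{2}\right) + 96\right) = 246 \left(\left(\left(-50 + 62\right) + 9 \left(-8\right)^{2}\right) + 96\right) = 246 \left(\left(12 + 9 \cdot 64\right) + 96\right) = 246 \left(\left(12 + 576\right) + 96\right) = 246 \left(588 + 96\right) = 246 \cdot 684 = 168264$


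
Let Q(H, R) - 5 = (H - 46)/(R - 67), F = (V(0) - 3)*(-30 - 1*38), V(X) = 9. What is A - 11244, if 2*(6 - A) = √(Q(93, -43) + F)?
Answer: -11238 - I*√4881470/220 ≈ -11238.0 - 10.043*I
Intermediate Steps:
F = -408 (F = (9 - 3)*(-30 - 1*38) = 6*(-30 - 38) = 6*(-68) = -408)
Q(H, R) = 5 + (-46 + H)/(-67 + R) (Q(H, R) = 5 + (H - 46)/(R - 67) = 5 + (-46 + H)/(-67 + R))
A = 6 - I*√4881470/220 (A = 6 - √((-381 + 93 + 5*(-43))/(-67 - 43) - 408)/2 = 6 - √((-381 + 93 - 215)/(-110) - 408)/2 = 6 - √(-1/110*(-503) - 408)/2 = 6 - √(503/110 - 408)/2 = 6 - I*√4881470/220 ≈ 6.0 - 10.043*I)
A - 11244 = (6 - I*√4881470/220) - 11244 = -11238 - I*√4881470/220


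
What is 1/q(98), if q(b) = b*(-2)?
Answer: -1/196 ≈ -0.0051020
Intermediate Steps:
q(b) = -2*b
1/q(98) = 1/(-2*98) = 1/(-196) = -1/196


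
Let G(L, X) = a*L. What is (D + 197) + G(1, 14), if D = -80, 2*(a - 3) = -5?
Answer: 235/2 ≈ 117.50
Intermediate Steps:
a = ½ (a = 3 + (½)*(-5) = 3 - 5/2 = ½ ≈ 0.50000)
G(L, X) = L/2
(D + 197) + G(1, 14) = (-80 + 197) + (½)*1 = 117 + ½ = 235/2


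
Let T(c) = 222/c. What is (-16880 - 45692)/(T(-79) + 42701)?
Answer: -4943188/3373157 ≈ -1.4654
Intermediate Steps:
(-16880 - 45692)/(T(-79) + 42701) = (-16880 - 45692)/(222/(-79) + 42701) = -62572/(222*(-1/79) + 42701) = -62572/(-222/79 + 42701) = -62572/3373157/79 = -62572*79/3373157 = -4943188/3373157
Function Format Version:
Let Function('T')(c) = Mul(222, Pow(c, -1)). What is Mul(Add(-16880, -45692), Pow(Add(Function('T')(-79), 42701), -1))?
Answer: Rational(-4943188, 3373157) ≈ -1.4654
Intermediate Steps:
Mul(Add(-16880, -45692), Pow(Add(Function('T')(-79), 42701), -1)) = Mul(Add(-16880, -45692), Pow(Add(Mul(222, Pow(-79, -1)), 42701), -1)) = Mul(-62572, Pow(Add(Mul(222, Rational(-1, 79)), 42701), -1)) = Mul(-62572, Pow(Add(Rational(-222, 79), 42701), -1)) = Mul(-62572, Pow(Rational(3373157, 79), -1)) = Mul(-62572, Rational(79, 3373157)) = Rational(-4943188, 3373157)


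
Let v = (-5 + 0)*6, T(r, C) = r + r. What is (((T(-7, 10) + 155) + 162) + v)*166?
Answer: 45318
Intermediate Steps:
T(r, C) = 2*r
v = -30 (v = -5*6 = -30)
(((T(-7, 10) + 155) + 162) + v)*166 = (((2*(-7) + 155) + 162) - 30)*166 = (((-14 + 155) + 162) - 30)*166 = ((141 + 162) - 30)*166 = (303 - 30)*166 = 273*166 = 45318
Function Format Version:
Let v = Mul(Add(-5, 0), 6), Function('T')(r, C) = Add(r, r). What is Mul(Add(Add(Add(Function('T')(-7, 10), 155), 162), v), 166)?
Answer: 45318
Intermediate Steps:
Function('T')(r, C) = Mul(2, r)
v = -30 (v = Mul(-5, 6) = -30)
Mul(Add(Add(Add(Function('T')(-7, 10), 155), 162), v), 166) = Mul(Add(Add(Add(Mul(2, -7), 155), 162), -30), 166) = Mul(Add(Add(Add(-14, 155), 162), -30), 166) = Mul(Add(Add(141, 162), -30), 166) = Mul(Add(303, -30), 166) = Mul(273, 166) = 45318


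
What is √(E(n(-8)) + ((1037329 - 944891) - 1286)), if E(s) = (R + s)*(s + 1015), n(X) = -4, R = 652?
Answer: 6*√20730 ≈ 863.88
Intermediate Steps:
E(s) = (652 + s)*(1015 + s) (E(s) = (652 + s)*(s + 1015) = (652 + s)*(1015 + s))
√(E(n(-8)) + ((1037329 - 944891) - 1286)) = √((661780 + (-4)² + 1667*(-4)) + ((1037329 - 944891) - 1286)) = √((661780 + 16 - 6668) + (92438 - 1286)) = √(655128 + 91152) = √746280 = 6*√20730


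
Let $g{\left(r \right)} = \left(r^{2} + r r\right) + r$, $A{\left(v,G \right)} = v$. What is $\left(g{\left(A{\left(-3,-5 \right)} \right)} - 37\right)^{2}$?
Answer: $484$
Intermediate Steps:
$g{\left(r \right)} = r + 2 r^{2}$ ($g{\left(r \right)} = \left(r^{2} + r^{2}\right) + r = 2 r^{2} + r = r + 2 r^{2}$)
$\left(g{\left(A{\left(-3,-5 \right)} \right)} - 37\right)^{2} = \left(- 3 \left(1 + 2 \left(-3\right)\right) - 37\right)^{2} = \left(- 3 \left(1 - 6\right) - 37\right)^{2} = \left(\left(-3\right) \left(-5\right) - 37\right)^{2} = \left(15 - 37\right)^{2} = \left(-22\right)^{2} = 484$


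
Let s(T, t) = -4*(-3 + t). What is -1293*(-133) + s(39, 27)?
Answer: 171873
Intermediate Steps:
s(T, t) = 12 - 4*t
-1293*(-133) + s(39, 27) = -1293*(-133) + (12 - 4*27) = 171969 + (12 - 108) = 171969 - 96 = 171873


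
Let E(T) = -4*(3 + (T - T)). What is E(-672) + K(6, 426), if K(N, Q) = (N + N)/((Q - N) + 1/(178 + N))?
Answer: -925164/77281 ≈ -11.971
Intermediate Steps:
E(T) = -12 (E(T) = -4*(3 + 0) = -4*3 = -12)
K(N, Q) = 2*N/(Q + 1/(178 + N) - N) (K(N, Q) = (2*N)/(Q + 1/(178 + N) - N) = 2*N/(Q + 1/(178 + N) - N))
E(-672) + K(6, 426) = -12 + 2*6*(178 + 6)/(1 - 1*6**2 - 178*6 + 178*426 + 6*426) = -12 + 2*6*184/(1 - 1*36 - 1068 + 75828 + 2556) = -12 + 2*6*184/(1 - 36 - 1068 + 75828 + 2556) = -12 + 2*6*184/77281 = -12 + 2*6*(1/77281)*184 = -12 + 2208/77281 = -925164/77281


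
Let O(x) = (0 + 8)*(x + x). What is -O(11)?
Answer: -176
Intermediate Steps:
O(x) = 16*x (O(x) = 8*(2*x) = 16*x)
-O(11) = -16*11 = -1*176 = -176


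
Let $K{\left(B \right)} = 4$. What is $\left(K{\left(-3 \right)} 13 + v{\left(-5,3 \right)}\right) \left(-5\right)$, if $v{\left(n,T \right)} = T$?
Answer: $-275$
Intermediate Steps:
$\left(K{\left(-3 \right)} 13 + v{\left(-5,3 \right)}\right) \left(-5\right) = \left(4 \cdot 13 + 3\right) \left(-5\right) = \left(52 + 3\right) \left(-5\right) = 55 \left(-5\right) = -275$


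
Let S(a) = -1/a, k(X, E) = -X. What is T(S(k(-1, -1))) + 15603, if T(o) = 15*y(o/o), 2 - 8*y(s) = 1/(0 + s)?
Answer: 124839/8 ≈ 15605.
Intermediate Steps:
y(s) = 1/4 - 1/(8*s) (y(s) = 1/4 - 1/(8*(0 + s)) = 1/4 - 1/(8*s))
T(o) = 15/8 (T(o) = 15*((-1 + 2*(o/o))/(8*((o/o)))) = 15*((1/8)*(-1 + 2*1)/1) = 15*((1/8)*1*(-1 + 2)) = 15*((1/8)*1*1) = 15*(1/8) = 15/8)
T(S(k(-1, -1))) + 15603 = 15/8 + 15603 = 124839/8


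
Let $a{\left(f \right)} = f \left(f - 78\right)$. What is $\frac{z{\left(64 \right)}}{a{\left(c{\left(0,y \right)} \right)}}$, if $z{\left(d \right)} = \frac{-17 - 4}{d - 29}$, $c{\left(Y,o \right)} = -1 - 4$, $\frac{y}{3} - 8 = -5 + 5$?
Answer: $- \frac{3}{2075} \approx -0.0014458$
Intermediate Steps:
$y = 24$ ($y = 24 + 3 \left(-5 + 5\right) = 24 + 3 \cdot 0 = 24 + 0 = 24$)
$c{\left(Y,o \right)} = -5$
$a{\left(f \right)} = f \left(-78 + f\right)$
$z{\left(d \right)} = - \frac{21}{-29 + d}$
$\frac{z{\left(64 \right)}}{a{\left(c{\left(0,y \right)} \right)}} = \frac{\left(-21\right) \frac{1}{-29 + 64}}{\left(-5\right) \left(-78 - 5\right)} = \frac{\left(-21\right) \frac{1}{35}}{\left(-5\right) \left(-83\right)} = \frac{\left(-21\right) \frac{1}{35}}{415} = \left(- \frac{3}{5}\right) \frac{1}{415} = - \frac{3}{2075}$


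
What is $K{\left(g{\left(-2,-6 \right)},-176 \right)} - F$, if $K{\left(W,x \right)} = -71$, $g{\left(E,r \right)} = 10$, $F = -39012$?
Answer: $38941$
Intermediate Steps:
$K{\left(g{\left(-2,-6 \right)},-176 \right)} - F = -71 - -39012 = -71 + 39012 = 38941$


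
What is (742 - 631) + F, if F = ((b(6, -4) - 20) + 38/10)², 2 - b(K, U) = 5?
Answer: 11991/25 ≈ 479.64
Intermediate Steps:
b(K, U) = -3 (b(K, U) = 2 - 1*5 = 2 - 5 = -3)
F = 9216/25 (F = ((-3 - 20) + 38/10)² = (-23 + 38*(⅒))² = (-23 + 19/5)² = (-96/5)² = 9216/25 ≈ 368.64)
(742 - 631) + F = (742 - 631) + 9216/25 = 111 + 9216/25 = 11991/25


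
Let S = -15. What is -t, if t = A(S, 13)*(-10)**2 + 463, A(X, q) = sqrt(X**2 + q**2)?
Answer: -463 - 100*sqrt(394) ≈ -2447.9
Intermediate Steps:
t = 463 + 100*sqrt(394) (t = sqrt((-15)**2 + 13**2)*(-10)**2 + 463 = sqrt(225 + 169)*100 + 463 = sqrt(394)*100 + 463 = 100*sqrt(394) + 463 = 463 + 100*sqrt(394) ≈ 2447.9)
-t = -(463 + 100*sqrt(394)) = -463 - 100*sqrt(394)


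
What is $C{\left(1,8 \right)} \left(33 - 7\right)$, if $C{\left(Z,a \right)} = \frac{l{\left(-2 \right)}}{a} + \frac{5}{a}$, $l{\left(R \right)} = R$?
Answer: $\frac{39}{4} \approx 9.75$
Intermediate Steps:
$C{\left(Z,a \right)} = \frac{3}{a}$ ($C{\left(Z,a \right)} = - \frac{2}{a} + \frac{5}{a} = \frac{3}{a}$)
$C{\left(1,8 \right)} \left(33 - 7\right) = \frac{3}{8} \left(33 - 7\right) = 3 \cdot \frac{1}{8} \cdot 26 = \frac{3}{8} \cdot 26 = \frac{39}{4}$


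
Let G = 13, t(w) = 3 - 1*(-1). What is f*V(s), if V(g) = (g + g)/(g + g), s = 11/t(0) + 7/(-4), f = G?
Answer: 13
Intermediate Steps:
t(w) = 4 (t(w) = 3 + 1 = 4)
f = 13
s = 1 (s = 11/4 + 7/(-4) = 11*(1/4) + 7*(-1/4) = 11/4 - 7/4 = 1)
V(g) = 1 (V(g) = (2*g)/((2*g)) = (2*g)*(1/(2*g)) = 1)
f*V(s) = 13*1 = 13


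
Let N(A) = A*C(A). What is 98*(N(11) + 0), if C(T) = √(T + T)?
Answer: 1078*√22 ≈ 5056.3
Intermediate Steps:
C(T) = √2*√T (C(T) = √(2*T) = √2*√T)
N(A) = √2*A^(3/2) (N(A) = A*(√2*√A) = √2*A^(3/2))
98*(N(11) + 0) = 98*(√2*11^(3/2) + 0) = 98*(√2*(11*√11) + 0) = 98*(11*√22 + 0) = 98*(11*√22) = 1078*√22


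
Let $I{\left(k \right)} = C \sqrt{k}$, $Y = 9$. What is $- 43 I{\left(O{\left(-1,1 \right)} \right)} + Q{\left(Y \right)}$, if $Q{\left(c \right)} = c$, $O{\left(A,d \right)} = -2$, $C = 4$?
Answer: $9 - 172 i \sqrt{2} \approx 9.0 - 243.24 i$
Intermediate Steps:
$I{\left(k \right)} = 4 \sqrt{k}$
$- 43 I{\left(O{\left(-1,1 \right)} \right)} + Q{\left(Y \right)} = - 43 \cdot 4 \sqrt{-2} + 9 = - 43 \cdot 4 i \sqrt{2} + 9 = - 172 i \sqrt{2} + 9 = 9 - 172 i \sqrt{2}$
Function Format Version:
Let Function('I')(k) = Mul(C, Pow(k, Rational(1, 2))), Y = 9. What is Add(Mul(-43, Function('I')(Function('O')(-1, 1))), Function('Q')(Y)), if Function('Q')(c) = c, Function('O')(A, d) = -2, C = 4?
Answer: Add(9, Mul(-172, I, Pow(2, Rational(1, 2)))) ≈ Add(9.0000, Mul(-243.24, I))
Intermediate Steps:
Function('I')(k) = Mul(4, Pow(k, Rational(1, 2)))
Add(Mul(-43, Function('I')(Function('O')(-1, 1))), Function('Q')(Y)) = Add(Mul(-43, Mul(4, Pow(-2, Rational(1, 2)))), 9) = Add(Mul(-43, Mul(4, Mul(I, Pow(2, Rational(1, 2))))), 9) = Add(Mul(-43, Mul(4, I, Pow(2, Rational(1, 2)))), 9) = Add(Mul(-172, I, Pow(2, Rational(1, 2))), 9) = Add(9, Mul(-172, I, Pow(2, Rational(1, 2))))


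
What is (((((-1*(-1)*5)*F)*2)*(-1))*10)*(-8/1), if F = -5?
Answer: -4000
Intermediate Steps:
(((((-1*(-1)*5)*F)*2)*(-1))*10)*(-8/1) = (((((-1*(-1)*5)*(-5))*2)*(-1))*10)*(-8/1) = (((((1*5)*(-5))*2)*(-1))*10)*(-8*1) = ((((5*(-5))*2)*(-1))*10)*(-8) = ((-25*2*(-1))*10)*(-8) = (-50*(-1)*10)*(-8) = (50*10)*(-8) = 500*(-8) = -4000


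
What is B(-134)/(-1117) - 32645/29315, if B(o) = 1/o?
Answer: -977241799/877562114 ≈ -1.1136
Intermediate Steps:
B(-134)/(-1117) - 32645/29315 = 1/(-134*(-1117)) - 32645/29315 = -1/134*(-1/1117) - 32645*1/29315 = 1/149678 - 6529/5863 = -977241799/877562114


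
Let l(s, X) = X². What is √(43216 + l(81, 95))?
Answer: √52241 ≈ 228.56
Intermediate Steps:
√(43216 + l(81, 95)) = √(43216 + 95²) = √(43216 + 9025) = √52241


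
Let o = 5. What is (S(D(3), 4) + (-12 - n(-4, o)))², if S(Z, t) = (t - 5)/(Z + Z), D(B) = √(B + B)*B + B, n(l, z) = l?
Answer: 57127/900 + 239*√6/450 ≈ 64.775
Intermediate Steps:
D(B) = B + √2*B^(3/2) (D(B) = √(2*B)*B + B = (√2*√B)*B + B = √2*B^(3/2) + B = B + √2*B^(3/2))
S(Z, t) = (-5 + t)/(2*Z) (S(Z, t) = (-5 + t)/((2*Z)) = (-5 + t)*(1/(2*Z)) = (-5 + t)/(2*Z))
(S(D(3), 4) + (-12 - n(-4, o)))² = ((-5 + 4)/(2*(3 + √2*3^(3/2))) + (-12 - 1*(-4)))² = ((½)*(-1)/(3 + √2*(3*√3)) + (-12 + 4))² = ((½)*(-1)/(3 + 3*√6) - 8)² = (-1/(2*(3 + 3*√6)) - 8)² = (-8 - 1/(2*(3 + 3*√6)))²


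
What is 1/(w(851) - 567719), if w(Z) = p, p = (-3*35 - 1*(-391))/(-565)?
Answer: -565/320761521 ≈ -1.7614e-6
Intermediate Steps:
p = -286/565 (p = (-105 + 391)*(-1/565) = 286*(-1/565) = -286/565 ≈ -0.50620)
w(Z) = -286/565
1/(w(851) - 567719) = 1/(-286/565 - 567719) = 1/(-320761521/565) = -565/320761521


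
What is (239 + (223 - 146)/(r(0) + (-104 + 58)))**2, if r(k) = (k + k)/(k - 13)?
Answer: 119180889/2116 ≈ 56324.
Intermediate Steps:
r(k) = 2*k/(-13 + k) (r(k) = (2*k)/(-13 + k) = 2*k/(-13 + k))
(239 + (223 - 146)/(r(0) + (-104 + 58)))**2 = (239 + (223 - 146)/(2*0/(-13 + 0) + (-104 + 58)))**2 = (239 + 77/(2*0/(-13) - 46))**2 = (239 + 77/(2*0*(-1/13) - 46))**2 = (239 + 77/(0 - 46))**2 = (239 + 77/(-46))**2 = (239 + 77*(-1/46))**2 = (239 - 77/46)**2 = (10917/46)**2 = 119180889/2116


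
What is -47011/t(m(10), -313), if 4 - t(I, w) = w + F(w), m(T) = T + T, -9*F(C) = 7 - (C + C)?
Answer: -141033/1162 ≈ -121.37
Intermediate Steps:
F(C) = -7/9 + 2*C/9 (F(C) = -(7 - (C + C))/9 = -(7 - 2*C)/9 = -7/9 + 2*C/9)
m(T) = 2*T
t(I, w) = 43/9 - 11*w/9 (t(I, w) = 4 - (w + (-7/9 + 2*w/9)) = 4 - (-7/9 + 11*w/9) = 4 + (7/9 - 11*w/9) = 43/9 - 11*w/9)
-47011/t(m(10), -313) = -47011/(43/9 - 11/9*(-313)) = -47011/(43/9 + 3443/9) = -47011/1162/3 = -47011*3/1162 = -141033/1162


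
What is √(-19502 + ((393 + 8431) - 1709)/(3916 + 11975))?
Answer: I*√4924607662797/15891 ≈ 139.65*I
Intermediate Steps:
√(-19502 + ((393 + 8431) - 1709)/(3916 + 11975)) = √(-19502 + (8824 - 1709)/15891) = √(-19502 + 7115*(1/15891)) = √(-19502 + 7115/15891) = √(-309899167/15891) = I*√4924607662797/15891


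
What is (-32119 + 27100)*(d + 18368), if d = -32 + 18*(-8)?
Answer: -91305648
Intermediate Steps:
d = -176 (d = -32 - 144 = -176)
(-32119 + 27100)*(d + 18368) = (-32119 + 27100)*(-176 + 18368) = -5019*18192 = -91305648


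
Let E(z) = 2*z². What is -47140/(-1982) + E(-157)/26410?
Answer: 335669009/13086155 ≈ 25.651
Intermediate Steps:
-47140/(-1982) + E(-157)/26410 = -47140/(-1982) + (2*(-157)²)/26410 = -47140*(-1/1982) + (2*24649)*(1/26410) = 23570/991 + 49298*(1/26410) = 23570/991 + 24649/13205 = 335669009/13086155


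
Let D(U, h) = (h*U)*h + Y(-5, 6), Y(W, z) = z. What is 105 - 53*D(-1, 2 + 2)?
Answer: 635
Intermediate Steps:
D(U, h) = 6 + U*h² (D(U, h) = (h*U)*h + 6 = (U*h)*h + 6 = U*h² + 6 = 6 + U*h²)
105 - 53*D(-1, 2 + 2) = 105 - 53*(6 - (2 + 2)²) = 105 - 53*(6 - 1*4²) = 105 - 53*(6 - 1*16) = 105 - 53*(6 - 16) = 105 - 53*(-10) = 105 + 530 = 635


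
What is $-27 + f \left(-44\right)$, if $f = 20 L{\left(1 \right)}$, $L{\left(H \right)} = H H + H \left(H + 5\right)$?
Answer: $-6187$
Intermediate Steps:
$L{\left(H \right)} = H^{2} + H \left(5 + H\right)$
$f = 140$ ($f = 20 \cdot 1 \left(5 + 2 \cdot 1\right) = 20 \cdot 1 \left(5 + 2\right) = 20 \cdot 1 \cdot 7 = 20 \cdot 7 = 140$)
$-27 + f \left(-44\right) = -27 + 140 \left(-44\right) = -27 - 6160 = -6187$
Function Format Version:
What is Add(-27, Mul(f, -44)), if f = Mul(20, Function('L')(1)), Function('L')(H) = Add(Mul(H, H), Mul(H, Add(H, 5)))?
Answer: -6187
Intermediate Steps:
Function('L')(H) = Add(Pow(H, 2), Mul(H, Add(5, H)))
f = 140 (f = Mul(20, Mul(1, Add(5, Mul(2, 1)))) = Mul(20, Mul(1, Add(5, 2))) = Mul(20, Mul(1, 7)) = Mul(20, 7) = 140)
Add(-27, Mul(f, -44)) = Add(-27, Mul(140, -44)) = Add(-27, -6160) = -6187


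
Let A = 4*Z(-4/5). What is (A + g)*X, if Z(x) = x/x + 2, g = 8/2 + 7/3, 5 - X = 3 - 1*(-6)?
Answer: -220/3 ≈ -73.333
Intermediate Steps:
X = -4 (X = 5 - (3 - 1*(-6)) = 5 - (3 + 6) = 5 - 1*9 = 5 - 9 = -4)
g = 19/3 (g = 8*(½) + 7*(⅓) = 4 + 7/3 = 19/3 ≈ 6.3333)
Z(x) = 3 (Z(x) = 1 + 2 = 3)
A = 12 (A = 4*3 = 12)
(A + g)*X = (12 + 19/3)*(-4) = (55/3)*(-4) = -220/3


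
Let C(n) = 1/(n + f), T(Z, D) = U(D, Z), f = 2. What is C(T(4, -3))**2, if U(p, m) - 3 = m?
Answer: 1/81 ≈ 0.012346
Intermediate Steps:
U(p, m) = 3 + m
T(Z, D) = 3 + Z
C(n) = 1/(2 + n) (C(n) = 1/(n + 2) = 1/(2 + n))
C(T(4, -3))**2 = (1/(2 + (3 + 4)))**2 = (1/(2 + 7))**2 = (1/9)**2 = 1/81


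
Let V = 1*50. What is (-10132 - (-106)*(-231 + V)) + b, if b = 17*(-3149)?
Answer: -82851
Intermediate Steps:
V = 50
b = -53533
(-10132 - (-106)*(-231 + V)) + b = (-10132 - (-106)*(-231 + 50)) - 53533 = (-10132 - (-106)*(-181)) - 53533 = (-10132 - 1*19186) - 53533 = (-10132 - 19186) - 53533 = -29318 - 53533 = -82851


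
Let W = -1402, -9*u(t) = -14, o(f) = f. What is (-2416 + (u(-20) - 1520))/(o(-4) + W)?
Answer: 17705/6327 ≈ 2.7983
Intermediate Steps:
u(t) = 14/9 (u(t) = -1/9*(-14) = 14/9)
(-2416 + (u(-20) - 1520))/(o(-4) + W) = (-2416 + (14/9 - 1520))/(-4 - 1402) = (-2416 - 13666/9)/(-1406) = -35410/9*(-1/1406) = 17705/6327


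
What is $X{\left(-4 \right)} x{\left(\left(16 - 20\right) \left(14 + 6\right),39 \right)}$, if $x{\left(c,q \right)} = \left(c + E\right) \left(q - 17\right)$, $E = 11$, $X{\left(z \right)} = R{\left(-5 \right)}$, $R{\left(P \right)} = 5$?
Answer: $-7590$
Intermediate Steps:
$X{\left(z \right)} = 5$
$x{\left(c,q \right)} = \left(-17 + q\right) \left(11 + c\right)$ ($x{\left(c,q \right)} = \left(c + 11\right) \left(q - 17\right) = \left(11 + c\right) \left(-17 + q\right) = \left(-17 + q\right) \left(11 + c\right)$)
$X{\left(-4 \right)} x{\left(\left(16 - 20\right) \left(14 + 6\right),39 \right)} = 5 \left(-187 - 17 \left(16 - 20\right) \left(14 + 6\right) + 11 \cdot 39 + \left(16 - 20\right) \left(14 + 6\right) 39\right) = 5 \left(-187 - 17 \left(\left(-4\right) 20\right) + 429 + \left(-4\right) 20 \cdot 39\right) = 5 \left(-187 - -1360 + 429 - 3120\right) = 5 \left(-187 + 1360 + 429 - 3120\right) = 5 \left(-1518\right) = -7590$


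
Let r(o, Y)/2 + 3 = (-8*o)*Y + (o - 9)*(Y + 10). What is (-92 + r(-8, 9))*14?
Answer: 5712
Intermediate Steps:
r(o, Y) = -6 - 16*Y*o + 2*(-9 + o)*(10 + Y) (r(o, Y) = -6 + 2*((-8*o)*Y + (o - 9)*(Y + 10)) = -6 + 2*(-8*Y*o + (-9 + o)*(10 + Y)) = -6 + 2*((-9 + o)*(10 + Y) - 8*Y*o) = -6 + (-16*Y*o + 2*(-9 + o)*(10 + Y)) = -6 - 16*Y*o + 2*(-9 + o)*(10 + Y))
(-92 + r(-8, 9))*14 = (-92 + (-186 - 18*9 + 20*(-8) - 14*9*(-8)))*14 = (-92 + (-186 - 162 - 160 + 1008))*14 = (-92 + 500)*14 = 408*14 = 5712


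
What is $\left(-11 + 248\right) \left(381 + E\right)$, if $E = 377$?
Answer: $179646$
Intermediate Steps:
$\left(-11 + 248\right) \left(381 + E\right) = \left(-11 + 248\right) \left(381 + 377\right) = 237 \cdot 758 = 179646$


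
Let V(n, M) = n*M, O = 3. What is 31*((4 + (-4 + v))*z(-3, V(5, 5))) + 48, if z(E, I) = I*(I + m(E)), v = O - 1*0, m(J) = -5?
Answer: 46548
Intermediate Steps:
V(n, M) = M*n
v = 3 (v = 3 - 1*0 = 3 + 0 = 3)
z(E, I) = I*(-5 + I) (z(E, I) = I*(I - 5) = I*(-5 + I))
31*((4 + (-4 + v))*z(-3, V(5, 5))) + 48 = 31*((4 + (-4 + 3))*((5*5)*(-5 + 5*5))) + 48 = 31*((4 - 1)*(25*(-5 + 25))) + 48 = 31*(3*(25*20)) + 48 = 31*(3*500) + 48 = 31*1500 + 48 = 46500 + 48 = 46548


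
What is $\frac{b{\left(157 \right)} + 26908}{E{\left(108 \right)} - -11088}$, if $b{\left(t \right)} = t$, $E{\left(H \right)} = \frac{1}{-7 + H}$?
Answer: $\frac{2733565}{1119889} \approx 2.4409$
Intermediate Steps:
$\frac{b{\left(157 \right)} + 26908}{E{\left(108 \right)} - -11088} = \frac{157 + 26908}{\frac{1}{-7 + 108} - -11088} = \frac{27065}{\frac{1}{101} + 11088} = \frac{27065}{\frac{1119889}{101}} = 27065 \cdot \frac{101}{1119889} = \frac{2733565}{1119889}$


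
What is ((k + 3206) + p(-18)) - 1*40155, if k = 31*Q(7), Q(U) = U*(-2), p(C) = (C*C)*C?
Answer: -43215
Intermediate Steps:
p(C) = C³ (p(C) = C²*C = C³)
Q(U) = -2*U
k = -434 (k = 31*(-2*7) = 31*(-14) = -434)
((k + 3206) + p(-18)) - 1*40155 = ((-434 + 3206) + (-18)³) - 1*40155 = (2772 - 5832) - 40155 = -3060 - 40155 = -43215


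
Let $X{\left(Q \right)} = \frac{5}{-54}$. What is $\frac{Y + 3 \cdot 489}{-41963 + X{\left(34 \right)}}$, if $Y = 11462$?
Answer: $- \frac{698166}{2266007} \approx -0.3081$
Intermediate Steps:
$X{\left(Q \right)} = - \frac{5}{54}$ ($X{\left(Q \right)} = 5 \left(- \frac{1}{54}\right) = - \frac{5}{54}$)
$\frac{Y + 3 \cdot 489}{-41963 + X{\left(34 \right)}} = \frac{11462 + 3 \cdot 489}{-41963 - \frac{5}{54}} = \frac{11462 + 1467}{- \frac{2266007}{54}} = 12929 \left(- \frac{54}{2266007}\right) = - \frac{698166}{2266007}$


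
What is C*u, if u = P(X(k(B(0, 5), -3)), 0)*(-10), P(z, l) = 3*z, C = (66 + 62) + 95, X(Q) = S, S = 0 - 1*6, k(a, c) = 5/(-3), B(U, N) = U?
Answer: 40140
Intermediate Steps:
k(a, c) = -5/3 (k(a, c) = 5*(-⅓) = -5/3)
S = -6 (S = 0 - 6 = -6)
X(Q) = -6
C = 223 (C = 128 + 95 = 223)
u = 180 (u = (3*(-6))*(-10) = -18*(-10) = 180)
C*u = 223*180 = 40140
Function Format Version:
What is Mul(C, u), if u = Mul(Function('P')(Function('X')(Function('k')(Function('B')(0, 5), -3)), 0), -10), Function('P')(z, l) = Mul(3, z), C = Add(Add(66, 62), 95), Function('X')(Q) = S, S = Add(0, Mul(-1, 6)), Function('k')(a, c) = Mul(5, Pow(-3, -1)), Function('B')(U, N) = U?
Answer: 40140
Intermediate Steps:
Function('k')(a, c) = Rational(-5, 3) (Function('k')(a, c) = Mul(5, Rational(-1, 3)) = Rational(-5, 3))
S = -6 (S = Add(0, -6) = -6)
Function('X')(Q) = -6
C = 223 (C = Add(128, 95) = 223)
u = 180 (u = Mul(Mul(3, -6), -10) = Mul(-18, -10) = 180)
Mul(C, u) = Mul(223, 180) = 40140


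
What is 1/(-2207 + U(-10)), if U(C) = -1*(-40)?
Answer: -1/2167 ≈ -0.00046147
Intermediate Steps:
U(C) = 40
1/(-2207 + U(-10)) = 1/(-2207 + 40) = 1/(-2167) = -1/2167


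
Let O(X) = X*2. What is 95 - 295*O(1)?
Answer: -495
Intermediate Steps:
O(X) = 2*X
95 - 295*O(1) = 95 - 590 = -495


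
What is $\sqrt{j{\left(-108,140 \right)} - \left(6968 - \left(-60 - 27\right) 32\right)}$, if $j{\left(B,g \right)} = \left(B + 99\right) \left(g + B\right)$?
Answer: $2 i \sqrt{2510} \approx 100.2 i$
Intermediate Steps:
$j{\left(B,g \right)} = \left(99 + B\right) \left(B + g\right)$
$\sqrt{j{\left(-108,140 \right)} - \left(6968 - \left(-60 - 27\right) 32\right)} = \sqrt{\left(\left(-108\right)^{2} + 99 \left(-108\right) + 99 \cdot 140 - 15120\right) - \left(6968 - \left(-60 - 27\right) 32\right)} = \sqrt{\left(11664 - 10692 + 13860 - 15120\right) - 9752} = \sqrt{-288 - 9752} = \sqrt{-10040} = 2 i \sqrt{2510}$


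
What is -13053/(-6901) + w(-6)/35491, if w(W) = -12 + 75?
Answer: 463698786/244923391 ≈ 1.8932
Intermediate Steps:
w(W) = 63
-13053/(-6901) + w(-6)/35491 = -13053/(-6901) + 63/35491 = -13053*(-1/6901) + 63*(1/35491) = 13053/6901 + 63/35491 = 463698786/244923391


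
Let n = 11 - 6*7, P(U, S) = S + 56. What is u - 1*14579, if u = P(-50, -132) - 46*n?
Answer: -13229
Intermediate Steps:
P(U, S) = 56 + S
n = -31 (n = 11 - 42 = -31)
u = 1350 (u = (56 - 132) - 46*(-31) = -76 + 1426 = 1350)
u - 1*14579 = 1350 - 1*14579 = 1350 - 14579 = -13229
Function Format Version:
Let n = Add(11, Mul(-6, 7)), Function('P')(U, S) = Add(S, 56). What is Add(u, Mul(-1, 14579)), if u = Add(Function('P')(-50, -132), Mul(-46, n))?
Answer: -13229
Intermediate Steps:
Function('P')(U, S) = Add(56, S)
n = -31 (n = Add(11, -42) = -31)
u = 1350 (u = Add(Add(56, -132), Mul(-46, -31)) = Add(-76, 1426) = 1350)
Add(u, Mul(-1, 14579)) = Add(1350, Mul(-1, 14579)) = Add(1350, -14579) = -13229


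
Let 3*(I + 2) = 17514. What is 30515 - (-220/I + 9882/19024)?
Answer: 423480728361/13878008 ≈ 30515.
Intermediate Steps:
I = 5836 (I = -2 + (⅓)*17514 = -2 + 5838 = 5836)
30515 - (-220/I + 9882/19024) = 30515 - (-220/5836 + 9882/19024) = 30515 - (-220*1/5836 + 9882*(1/19024)) = 30515 - (-55/1459 + 4941/9512) = 30515 - 1*6685759/13878008 = 30515 - 6685759/13878008 = 423480728361/13878008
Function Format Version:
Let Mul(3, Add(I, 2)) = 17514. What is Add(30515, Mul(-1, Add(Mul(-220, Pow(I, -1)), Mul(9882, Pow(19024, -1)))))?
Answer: Rational(423480728361, 13878008) ≈ 30515.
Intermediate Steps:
I = 5836 (I = Add(-2, Mul(Rational(1, 3), 17514)) = Add(-2, 5838) = 5836)
Add(30515, Mul(-1, Add(Mul(-220, Pow(I, -1)), Mul(9882, Pow(19024, -1))))) = Add(30515, Mul(-1, Add(Mul(-220, Pow(5836, -1)), Mul(9882, Pow(19024, -1))))) = Add(30515, Mul(-1, Add(Mul(-220, Rational(1, 5836)), Mul(9882, Rational(1, 19024))))) = Add(30515, Mul(-1, Add(Rational(-55, 1459), Rational(4941, 9512)))) = Add(30515, Mul(-1, Rational(6685759, 13878008))) = Add(30515, Rational(-6685759, 13878008)) = Rational(423480728361, 13878008)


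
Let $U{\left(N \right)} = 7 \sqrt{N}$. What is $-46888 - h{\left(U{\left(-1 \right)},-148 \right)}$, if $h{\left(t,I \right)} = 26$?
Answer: $-46914$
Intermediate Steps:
$-46888 - h{\left(U{\left(-1 \right)},-148 \right)} = -46888 - 26 = -46914$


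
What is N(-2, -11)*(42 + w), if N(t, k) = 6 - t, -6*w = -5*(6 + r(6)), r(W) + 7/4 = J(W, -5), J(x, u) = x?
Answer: 1213/3 ≈ 404.33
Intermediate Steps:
r(W) = -7/4 + W
w = 205/24 (w = -(-5)*(6 + (-7/4 + 6))/6 = -(-5)*(6 + 17/4)/6 = -(-5)*41/(6*4) = -⅙*(-205/4) = 205/24 ≈ 8.5417)
N(-2, -11)*(42 + w) = (6 - 1*(-2))*(42 + 205/24) = (6 + 2)*(1213/24) = 8*(1213/24) = 1213/3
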